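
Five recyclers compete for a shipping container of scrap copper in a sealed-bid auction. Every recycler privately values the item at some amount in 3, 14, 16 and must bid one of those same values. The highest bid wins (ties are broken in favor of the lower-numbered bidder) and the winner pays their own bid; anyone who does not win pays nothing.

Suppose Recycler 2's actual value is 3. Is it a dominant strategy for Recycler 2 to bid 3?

Yes

Check each profile of the others' bids and compare truth against every alternative bid.
Others bid (3, 3, 3, 3): truth gives 0, best alternative gives -11.
Others bid (3, 3, 3, 14): truth gives 0, best alternative gives -11.
Others bid (3, 3, 14, 3): truth gives 0, best alternative gives -11.
Others bid (3, 3, 14, 14): truth gives 0, best alternative gives -11.
Others bid (3, 14, 3, 3): truth gives 0, best alternative gives -11.
Others bid (3, 14, 3, 14): truth gives 0, best alternative gives -11.
(Remaining 75 profiles checked similarly; truth is weakly best in each.)
In every case the truthful bid is at least as good as any alternative, so it is a dominant strategy.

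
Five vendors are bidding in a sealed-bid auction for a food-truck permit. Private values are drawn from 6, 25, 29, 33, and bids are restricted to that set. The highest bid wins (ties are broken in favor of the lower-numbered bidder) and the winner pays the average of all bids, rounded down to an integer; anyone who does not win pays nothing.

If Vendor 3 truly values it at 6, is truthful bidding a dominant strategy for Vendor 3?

Check each profile of the others' bids and compare truth against every alternative bid.
Others bid (6, 6, 25, 25): truth gives 0, best alternative gives -11.
Others bid (6, 6, 6, 25): truth gives 0, best alternative gives -7.
Others bid (6, 6, 25, 6): truth gives 0, best alternative gives -7.
Others bid (6, 6, 6, 6): truth gives 0, best alternative gives -3.
Others bid (6, 6, 6, 29): truth gives 0, best alternative gives 0.
Others bid (6, 6, 6, 33): truth gives 0, best alternative gives 0.
(Remaining 250 profiles checked similarly; truth is weakly best in each.)
In every case the truthful bid is at least as good as any alternative, so it is a dominant strategy.

Yes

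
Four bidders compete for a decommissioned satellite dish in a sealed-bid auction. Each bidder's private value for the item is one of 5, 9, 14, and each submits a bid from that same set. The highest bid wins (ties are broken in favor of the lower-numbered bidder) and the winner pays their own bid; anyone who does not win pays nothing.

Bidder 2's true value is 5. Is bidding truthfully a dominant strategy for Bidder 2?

Yes

Check each profile of the others' bids and compare truth against every alternative bid.
Others bid (5, 5, 5): truth gives 0, best alternative gives -4.
Others bid (5, 5, 9): truth gives 0, best alternative gives -4.
Others bid (5, 9, 5): truth gives 0, best alternative gives -4.
Others bid (5, 9, 9): truth gives 0, best alternative gives -4.
Others bid (5, 5, 14): truth gives 0, best alternative gives 0.
Others bid (5, 9, 14): truth gives 0, best alternative gives 0.
(Remaining 21 profiles checked similarly; truth is weakly best in each.)
In every case the truthful bid is at least as good as any alternative, so it is a dominant strategy.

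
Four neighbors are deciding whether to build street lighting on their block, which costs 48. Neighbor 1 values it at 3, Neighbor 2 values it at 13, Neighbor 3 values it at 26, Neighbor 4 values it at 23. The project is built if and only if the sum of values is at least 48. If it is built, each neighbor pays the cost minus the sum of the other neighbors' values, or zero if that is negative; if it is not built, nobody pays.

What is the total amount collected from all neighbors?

15

Total value 65 ≥ cost 48, so it is built.
Neighbor 1: others sum to 62; max(0, 48 - 62) = 0.
Neighbor 2: others sum to 52; max(0, 48 - 52) = 0.
Neighbor 3: others sum to 39; max(0, 48 - 39) = 9.
Neighbor 4: others sum to 42; max(0, 48 - 42) = 6.
Total collected = 0 + 0 + 9 + 6 = 15.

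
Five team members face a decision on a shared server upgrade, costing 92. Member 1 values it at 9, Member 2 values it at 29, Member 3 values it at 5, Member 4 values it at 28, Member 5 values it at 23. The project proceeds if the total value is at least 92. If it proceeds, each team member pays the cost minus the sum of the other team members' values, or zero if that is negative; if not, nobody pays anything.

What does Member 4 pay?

Total value 94 ≥ cost 92, so the project is built.
The other team members' values sum to 66.
Cost minus that sum is 92 - 66 = 26.

26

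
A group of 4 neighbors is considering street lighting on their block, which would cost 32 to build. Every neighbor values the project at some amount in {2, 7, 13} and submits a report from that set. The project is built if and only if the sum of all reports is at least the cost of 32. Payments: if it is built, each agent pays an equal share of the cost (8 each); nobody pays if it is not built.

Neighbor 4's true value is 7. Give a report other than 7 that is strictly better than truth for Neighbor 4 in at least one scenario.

Suppose Neighbor 1 reports 2, Neighbor 2 reports 13 and Neighbor 3 reports 13.
Report 7: project built, pays 8, utility 7 - 8 = -1.
Report 2: project not built, utility 0.
So reporting 2 beats truth here (0 > -1).

2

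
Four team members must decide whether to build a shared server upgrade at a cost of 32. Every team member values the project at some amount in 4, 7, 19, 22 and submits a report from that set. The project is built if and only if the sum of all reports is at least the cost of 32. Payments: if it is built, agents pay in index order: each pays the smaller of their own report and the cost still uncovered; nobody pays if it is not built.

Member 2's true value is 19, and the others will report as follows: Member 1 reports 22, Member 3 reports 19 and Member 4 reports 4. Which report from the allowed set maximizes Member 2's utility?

4

Report 4: project built, pays 4, utility 19 - 4 = 15.
Report 7: project built, pays 7, utility 19 - 7 = 12.
Report 19: project built, pays 10, utility 19 - 10 = 9.
Report 22: project built, pays 10, utility 19 - 10 = 9.
The best choice is 4 with utility 15.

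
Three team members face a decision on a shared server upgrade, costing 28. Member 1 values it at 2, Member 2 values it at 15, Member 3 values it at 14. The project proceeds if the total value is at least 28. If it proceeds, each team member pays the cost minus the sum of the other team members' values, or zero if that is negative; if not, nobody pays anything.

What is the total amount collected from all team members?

23

Total value 31 ≥ cost 28, so it is built.
Member 1: others sum to 29; max(0, 28 - 29) = 0.
Member 2: others sum to 16; max(0, 28 - 16) = 12.
Member 3: others sum to 17; max(0, 28 - 17) = 11.
Total collected = 0 + 12 + 11 = 23.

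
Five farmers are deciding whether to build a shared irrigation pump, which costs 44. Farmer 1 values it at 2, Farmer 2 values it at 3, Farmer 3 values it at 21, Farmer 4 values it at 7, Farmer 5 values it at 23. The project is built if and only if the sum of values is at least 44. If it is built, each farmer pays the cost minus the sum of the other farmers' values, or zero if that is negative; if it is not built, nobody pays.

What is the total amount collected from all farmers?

Total value 56 ≥ cost 44, so it is built.
Farmer 1: others sum to 54; max(0, 44 - 54) = 0.
Farmer 2: others sum to 53; max(0, 44 - 53) = 0.
Farmer 3: others sum to 35; max(0, 44 - 35) = 9.
Farmer 4: others sum to 49; max(0, 44 - 49) = 0.
Farmer 5: others sum to 33; max(0, 44 - 33) = 11.
Total collected = 0 + 0 + 9 + 0 + 11 = 20.

20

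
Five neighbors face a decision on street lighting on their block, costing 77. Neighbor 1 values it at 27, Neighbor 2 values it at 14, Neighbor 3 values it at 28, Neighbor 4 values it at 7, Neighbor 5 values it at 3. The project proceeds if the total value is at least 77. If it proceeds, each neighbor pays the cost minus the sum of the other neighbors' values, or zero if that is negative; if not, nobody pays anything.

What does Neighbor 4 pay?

Total value 79 ≥ cost 77, so the project is built.
The other neighbors' values sum to 72.
Cost minus that sum is 77 - 72 = 5.

5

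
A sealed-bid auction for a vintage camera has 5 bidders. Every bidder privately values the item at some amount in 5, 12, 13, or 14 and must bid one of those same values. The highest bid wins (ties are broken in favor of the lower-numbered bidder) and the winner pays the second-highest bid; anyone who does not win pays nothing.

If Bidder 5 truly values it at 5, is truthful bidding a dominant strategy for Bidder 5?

Yes

Check each profile of the others' bids and compare truth against every alternative bid.
Others bid (5, 5, 5, 5): truth gives 0, best alternative gives 0.
Others bid (5, 5, 5, 12): truth gives 0, best alternative gives 0.
Others bid (5, 5, 5, 13): truth gives 0, best alternative gives 0.
Others bid (5, 5, 5, 14): truth gives 0, best alternative gives 0.
Others bid (5, 5, 12, 5): truth gives 0, best alternative gives 0.
Others bid (5, 5, 12, 12): truth gives 0, best alternative gives 0.
(Remaining 250 profiles checked similarly; truth is weakly best in each.)
In every case the truthful bid is at least as good as any alternative, so it is a dominant strategy.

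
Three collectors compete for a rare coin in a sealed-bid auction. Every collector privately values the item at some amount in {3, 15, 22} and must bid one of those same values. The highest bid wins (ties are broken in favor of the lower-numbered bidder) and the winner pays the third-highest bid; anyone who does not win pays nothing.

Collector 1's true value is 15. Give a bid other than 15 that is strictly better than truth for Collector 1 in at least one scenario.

Suppose Collector 2 bids 3 and Collector 3 bids 22.
Bid 15: loses, pays 0, utility 0.
Bid 22: wins, pays 3, utility 15 - 3 = 12.
So bidding 22 beats truth here (12 > 0).

22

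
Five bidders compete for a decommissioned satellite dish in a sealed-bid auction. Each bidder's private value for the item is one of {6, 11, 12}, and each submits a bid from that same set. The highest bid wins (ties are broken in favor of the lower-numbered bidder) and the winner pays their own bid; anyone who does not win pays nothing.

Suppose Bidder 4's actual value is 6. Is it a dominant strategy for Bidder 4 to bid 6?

Yes

Check each profile of the others' bids and compare truth against every alternative bid.
Others bid (6, 6, 6, 6): truth gives 0, best alternative gives -5.
Others bid (6, 6, 6, 11): truth gives 0, best alternative gives -5.
Others bid (6, 6, 6, 12): truth gives 0, best alternative gives 0.
Others bid (6, 6, 11, 6): truth gives 0, best alternative gives 0.
Others bid (6, 6, 11, 11): truth gives 0, best alternative gives 0.
Others bid (6, 6, 11, 12): truth gives 0, best alternative gives 0.
(Remaining 75 profiles checked similarly; truth is weakly best in each.)
In every case the truthful bid is at least as good as any alternative, so it is a dominant strategy.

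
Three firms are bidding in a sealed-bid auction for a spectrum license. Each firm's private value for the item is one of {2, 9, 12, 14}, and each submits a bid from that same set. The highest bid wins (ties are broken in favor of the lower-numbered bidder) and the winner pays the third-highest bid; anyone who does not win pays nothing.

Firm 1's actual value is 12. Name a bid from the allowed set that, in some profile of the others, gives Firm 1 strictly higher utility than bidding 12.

14

Suppose Firm 2 bids 2 and Firm 3 bids 14.
Bid 12: loses, pays 0, utility 0.
Bid 14: wins, pays 2, utility 12 - 2 = 10.
So bidding 14 beats truth here (10 > 0).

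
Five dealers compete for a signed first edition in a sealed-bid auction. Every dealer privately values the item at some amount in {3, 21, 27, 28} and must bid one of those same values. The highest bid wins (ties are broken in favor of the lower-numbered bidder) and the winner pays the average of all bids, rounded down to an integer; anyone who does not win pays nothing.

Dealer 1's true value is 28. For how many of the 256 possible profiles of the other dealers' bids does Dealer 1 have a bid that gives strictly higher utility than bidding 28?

32

Others bid (3, 3, 3, 3): truth gives 20; bid 3 gives 25 > 20. Violating.
Others bid (3, 3, 3, 21): truth gives 17; bid 21 gives 18 > 17. Violating.
Others bid (3, 3, 21, 3): truth gives 17; bid 21 gives 18 > 17. Violating.
Others bid (3, 3, 21, 21): truth gives 13; bid 21 gives 15 > 13. Violating.
Others bid (3, 3, 3, 27): truth gives 16; no alternative beats it.
Others bid (3, 3, 3, 28): truth gives 15; no alternative beats it.
(Checking all 256 profiles: 32 have a profitable deviation, 224 do not.)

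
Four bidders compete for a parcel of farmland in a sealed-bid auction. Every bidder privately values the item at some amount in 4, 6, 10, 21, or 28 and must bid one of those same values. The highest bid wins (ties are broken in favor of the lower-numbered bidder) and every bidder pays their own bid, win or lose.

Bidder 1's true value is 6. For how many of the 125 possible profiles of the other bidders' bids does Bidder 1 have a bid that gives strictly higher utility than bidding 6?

118

Others bid (4, 4, 4): truth gives 0; bid 4 gives 2 > 0. Violating.
Others bid (4, 4, 10): truth gives -6; bid 4 gives -4 > -6. Violating.
Others bid (4, 4, 21): truth gives -6; bid 4 gives -4 > -6. Violating.
Others bid (4, 4, 28): truth gives -6; bid 4 gives -4 > -6. Violating.
Others bid (4, 4, 6): truth gives 0; no alternative beats it.
Others bid (4, 6, 4): truth gives 0; no alternative beats it.
(Checking all 125 profiles: 118 have a profitable deviation, 7 do not.)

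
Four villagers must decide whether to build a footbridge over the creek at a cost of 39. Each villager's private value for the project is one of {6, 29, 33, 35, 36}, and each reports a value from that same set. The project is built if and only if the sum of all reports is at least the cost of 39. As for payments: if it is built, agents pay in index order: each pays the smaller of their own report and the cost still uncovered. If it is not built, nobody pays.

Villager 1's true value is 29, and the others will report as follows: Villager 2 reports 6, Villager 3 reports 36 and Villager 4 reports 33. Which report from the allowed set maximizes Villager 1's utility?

Report 6: project built, pays 6, utility 29 - 6 = 23.
Report 29: project built, pays 29, utility 29 - 29 = 0.
Report 33: project built, pays 33, utility 29 - 33 = -4.
Report 35: project built, pays 35, utility 29 - 35 = -6.
Report 36: project built, pays 36, utility 29 - 36 = -7.
The best choice is 6 with utility 23.

6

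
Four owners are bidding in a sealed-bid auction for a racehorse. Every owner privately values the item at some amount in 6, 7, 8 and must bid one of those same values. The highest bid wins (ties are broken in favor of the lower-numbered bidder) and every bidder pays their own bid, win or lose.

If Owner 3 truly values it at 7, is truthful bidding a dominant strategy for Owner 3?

Consider the case where Owner 1 bids 6, Owner 2 bids 6 and Owner 4 bids 8.
Truthful bid 7: loses but pays 7, utility -7.
Bid 6 instead: loses but pays 6, utility -6.
Since -6 > -7, bidding 6 is strictly better here, so truthful bidding is not dominant.

No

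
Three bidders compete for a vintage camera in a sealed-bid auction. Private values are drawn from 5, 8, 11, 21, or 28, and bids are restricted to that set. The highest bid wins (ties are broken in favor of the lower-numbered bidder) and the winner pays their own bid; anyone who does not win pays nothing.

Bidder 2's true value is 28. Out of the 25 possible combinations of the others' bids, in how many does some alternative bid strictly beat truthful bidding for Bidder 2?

Others bid (5, 5): truth gives 0; bid 8 gives 20 > 0. Violating.
Others bid (5, 8): truth gives 0; bid 8 gives 20 > 0. Violating.
Others bid (5, 11): truth gives 0; bid 11 gives 17 > 0. Violating.
Others bid (5, 21): truth gives 0; bid 21 gives 7 > 0. Violating.
Others bid (5, 28): truth gives 0; no alternative beats it.
Others bid (8, 28): truth gives 0; no alternative beats it.
(Checking all 25 profiles: 12 have a profitable deviation, 13 do not.)

12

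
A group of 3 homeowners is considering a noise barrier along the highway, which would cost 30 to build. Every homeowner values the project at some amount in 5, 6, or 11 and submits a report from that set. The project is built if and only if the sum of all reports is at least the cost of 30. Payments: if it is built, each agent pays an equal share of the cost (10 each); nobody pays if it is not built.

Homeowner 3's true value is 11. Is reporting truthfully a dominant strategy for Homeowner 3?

Check each profile of the others' reports and compare truth against every alternative report.
Others report (11, 11): truth gives 1, best alternative gives 0.
Others report (5, 5): truth gives 0, best alternative gives 0.
Others report (5, 6): truth gives 0, best alternative gives 0.
Others report (5, 11): truth gives 0, best alternative gives 0.
Others report (6, 5): truth gives 0, best alternative gives 0.
Others report (6, 6): truth gives 0, best alternative gives 0.
(Remaining 3 profiles checked similarly; truth is weakly best in each.)
In every case the truthful report is at least as good as any alternative, so it is a dominant strategy.

Yes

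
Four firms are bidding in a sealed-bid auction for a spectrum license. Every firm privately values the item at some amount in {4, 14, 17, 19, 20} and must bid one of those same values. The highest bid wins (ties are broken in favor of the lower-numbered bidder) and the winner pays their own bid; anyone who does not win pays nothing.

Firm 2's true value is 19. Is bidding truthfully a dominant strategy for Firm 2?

Consider the case where Firm 1 bids 4, Firm 3 bids 4 and Firm 4 bids 4.
Truthful bid 19: wins, pays 19, utility 19 - 19 = 0.
Bid 14 instead: wins, pays 14, utility 19 - 14 = 5.
Since 5 > 0, bidding 14 is strictly better here, so truthful bidding is not dominant.

No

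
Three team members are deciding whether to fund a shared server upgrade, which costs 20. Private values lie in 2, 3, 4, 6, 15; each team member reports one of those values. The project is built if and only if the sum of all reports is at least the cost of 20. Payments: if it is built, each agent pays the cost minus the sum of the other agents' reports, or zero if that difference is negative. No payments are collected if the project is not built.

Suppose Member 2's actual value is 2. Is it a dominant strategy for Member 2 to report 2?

Check each profile of the others' reports and compare truth against every alternative report.
Others report (2, 15): truth gives 0, best alternative gives -1.
Others report (15, 2): truth gives 0, best alternative gives -1.
Others report (6, 15): truth gives 2, best alternative gives 2.
Others report (15, 6): truth gives 2, best alternative gives 2.
Others report (15, 15): truth gives 2, best alternative gives 2.
Others report (4, 15): truth gives 1, best alternative gives 1.
(Remaining 19 profiles checked similarly; truth is weakly best in each.)
In every case the truthful report is at least as good as any alternative, so it is a dominant strategy.

Yes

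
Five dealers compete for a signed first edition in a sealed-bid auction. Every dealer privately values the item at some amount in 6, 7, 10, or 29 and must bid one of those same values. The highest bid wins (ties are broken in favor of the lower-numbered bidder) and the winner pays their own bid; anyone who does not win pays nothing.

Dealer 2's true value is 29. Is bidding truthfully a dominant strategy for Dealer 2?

No

Consider the case where Dealer 1 bids 6, Dealer 3 bids 6, Dealer 4 bids 6 and Dealer 5 bids 6.
Truthful bid 29: wins, pays 29, utility 29 - 29 = 0.
Bid 7 instead: wins, pays 7, utility 29 - 7 = 22.
Since 22 > 0, bidding 7 is strictly better here, so truthful bidding is not dominant.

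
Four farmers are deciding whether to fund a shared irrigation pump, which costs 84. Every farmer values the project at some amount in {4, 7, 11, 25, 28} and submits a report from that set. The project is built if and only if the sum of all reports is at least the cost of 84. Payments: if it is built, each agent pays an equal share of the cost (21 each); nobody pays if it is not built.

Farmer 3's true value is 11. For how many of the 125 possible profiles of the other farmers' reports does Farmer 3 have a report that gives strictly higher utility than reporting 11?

Others report (25, 25, 25): truth gives -10; report 4 gives 0 > -10. Violating.
Others report (25, 25, 28): truth gives -10; report 4 gives 0 > -10. Violating.
Others report (25, 28, 25): truth gives -10; report 4 gives 0 > -10. Violating.
Others report (28, 25, 25): truth gives -10; report 4 gives 0 > -10. Violating.
Others report (4, 4, 4): truth gives 0; no alternative beats it.
Others report (4, 4, 7): truth gives 0; no alternative beats it.
(Checking all 125 profiles: 4 have a profitable deviation, 121 do not.)

4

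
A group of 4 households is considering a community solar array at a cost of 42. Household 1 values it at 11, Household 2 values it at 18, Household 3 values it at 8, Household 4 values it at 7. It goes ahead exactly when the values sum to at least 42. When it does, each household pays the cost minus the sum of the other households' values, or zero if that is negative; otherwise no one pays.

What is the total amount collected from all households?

Total value 44 ≥ cost 42, so it is built.
Household 1: others sum to 33; max(0, 42 - 33) = 9.
Household 2: others sum to 26; max(0, 42 - 26) = 16.
Household 3: others sum to 36; max(0, 42 - 36) = 6.
Household 4: others sum to 37; max(0, 42 - 37) = 5.
Total collected = 9 + 16 + 6 + 5 = 36.

36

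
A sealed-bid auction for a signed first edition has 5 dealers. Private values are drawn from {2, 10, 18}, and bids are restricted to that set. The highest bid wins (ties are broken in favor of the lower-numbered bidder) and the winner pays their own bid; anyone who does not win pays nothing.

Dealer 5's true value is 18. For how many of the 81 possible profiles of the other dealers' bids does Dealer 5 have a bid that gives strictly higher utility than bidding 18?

Others bid (2, 2, 2, 2): truth gives 0; bid 10 gives 8 > 0. Violating.
Others bid (2, 2, 2, 10): truth gives 0; no alternative beats it.
Others bid (2, 2, 2, 18): truth gives 0; no alternative beats it.
(Checking all 81 profiles: 1 has a profitable deviation, 80 do not.)

1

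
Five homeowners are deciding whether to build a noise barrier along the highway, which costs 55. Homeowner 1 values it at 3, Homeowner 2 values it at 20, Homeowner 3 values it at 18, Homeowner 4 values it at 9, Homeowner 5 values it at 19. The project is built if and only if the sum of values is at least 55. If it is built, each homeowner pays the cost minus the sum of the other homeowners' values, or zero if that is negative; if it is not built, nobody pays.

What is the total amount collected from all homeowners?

Total value 69 ≥ cost 55, so it is built.
Homeowner 1: others sum to 66; max(0, 55 - 66) = 0.
Homeowner 2: others sum to 49; max(0, 55 - 49) = 6.
Homeowner 3: others sum to 51; max(0, 55 - 51) = 4.
Homeowner 4: others sum to 60; max(0, 55 - 60) = 0.
Homeowner 5: others sum to 50; max(0, 55 - 50) = 5.
Total collected = 0 + 6 + 4 + 0 + 5 = 15.

15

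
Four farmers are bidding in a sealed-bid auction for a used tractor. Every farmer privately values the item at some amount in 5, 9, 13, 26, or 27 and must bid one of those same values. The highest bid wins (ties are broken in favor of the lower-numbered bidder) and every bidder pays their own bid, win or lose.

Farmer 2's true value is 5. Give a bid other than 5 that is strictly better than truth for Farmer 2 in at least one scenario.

Suppose Farmer 1 bids 5, Farmer 3 bids 5 and Farmer 4 bids 5.
Bid 5: loses but pays 5, utility -5.
Bid 9: wins, pays 9, utility 5 - 9 = -4.
So bidding 9 beats truth here (-4 > -5).

9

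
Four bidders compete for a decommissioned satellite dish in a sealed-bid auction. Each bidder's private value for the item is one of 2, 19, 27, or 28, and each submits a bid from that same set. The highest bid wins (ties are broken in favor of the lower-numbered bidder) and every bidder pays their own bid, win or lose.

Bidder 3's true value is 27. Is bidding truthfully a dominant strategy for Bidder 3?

No

Consider the case where Bidder 1 bids 2, Bidder 2 bids 2 and Bidder 4 bids 2.
Truthful bid 27: wins, pays 27, utility 27 - 27 = 0.
Bid 19 instead: wins, pays 19, utility 27 - 19 = 8.
Since 8 > 0, bidding 19 is strictly better here, so truthful bidding is not dominant.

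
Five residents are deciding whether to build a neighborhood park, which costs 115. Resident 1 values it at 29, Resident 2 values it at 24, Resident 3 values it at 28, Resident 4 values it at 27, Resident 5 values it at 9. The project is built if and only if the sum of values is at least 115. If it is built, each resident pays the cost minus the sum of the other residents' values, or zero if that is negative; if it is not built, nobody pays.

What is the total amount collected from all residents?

107

Total value 117 ≥ cost 115, so it is built.
Resident 1: others sum to 88; max(0, 115 - 88) = 27.
Resident 2: others sum to 93; max(0, 115 - 93) = 22.
Resident 3: others sum to 89; max(0, 115 - 89) = 26.
Resident 4: others sum to 90; max(0, 115 - 90) = 25.
Resident 5: others sum to 108; max(0, 115 - 108) = 7.
Total collected = 27 + 22 + 26 + 25 + 7 = 107.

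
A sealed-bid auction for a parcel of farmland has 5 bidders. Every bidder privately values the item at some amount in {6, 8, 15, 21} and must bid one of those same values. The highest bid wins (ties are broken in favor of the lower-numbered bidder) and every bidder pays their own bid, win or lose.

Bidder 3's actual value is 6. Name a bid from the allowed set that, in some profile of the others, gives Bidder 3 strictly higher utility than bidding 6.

Suppose Bidder 1 bids 6, Bidder 2 bids 6, Bidder 4 bids 6 and Bidder 5 bids 6.
Bid 6: loses but pays 6, utility -6.
Bid 8: wins, pays 8, utility 6 - 8 = -2.
So bidding 8 beats truth here (-2 > -6).

8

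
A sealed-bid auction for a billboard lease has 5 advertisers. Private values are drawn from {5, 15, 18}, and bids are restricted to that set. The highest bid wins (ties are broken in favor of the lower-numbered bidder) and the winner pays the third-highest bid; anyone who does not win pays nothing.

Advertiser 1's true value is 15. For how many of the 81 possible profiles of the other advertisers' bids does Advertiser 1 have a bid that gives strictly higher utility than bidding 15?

4

Others bid (5, 5, 5, 18): truth gives 0; bid 18 gives 10 > 0. Violating.
Others bid (5, 5, 18, 5): truth gives 0; bid 18 gives 10 > 0. Violating.
Others bid (5, 18, 5, 5): truth gives 0; bid 18 gives 10 > 0. Violating.
Others bid (18, 5, 5, 5): truth gives 0; bid 18 gives 10 > 0. Violating.
Others bid (5, 5, 5, 5): truth gives 10; no alternative beats it.
Others bid (5, 5, 5, 15): truth gives 10; no alternative beats it.
(Checking all 81 profiles: 4 have a profitable deviation, 77 do not.)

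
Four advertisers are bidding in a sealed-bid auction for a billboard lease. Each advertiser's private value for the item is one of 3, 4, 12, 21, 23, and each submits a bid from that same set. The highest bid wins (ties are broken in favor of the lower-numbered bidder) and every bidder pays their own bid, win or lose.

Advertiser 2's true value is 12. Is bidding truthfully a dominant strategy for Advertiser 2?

Consider the case where Advertiser 1 bids 3, Advertiser 3 bids 3 and Advertiser 4 bids 3.
Truthful bid 12: wins, pays 12, utility 12 - 12 = 0.
Bid 4 instead: wins, pays 4, utility 12 - 4 = 8.
Since 8 > 0, bidding 4 is strictly better here, so truthful bidding is not dominant.

No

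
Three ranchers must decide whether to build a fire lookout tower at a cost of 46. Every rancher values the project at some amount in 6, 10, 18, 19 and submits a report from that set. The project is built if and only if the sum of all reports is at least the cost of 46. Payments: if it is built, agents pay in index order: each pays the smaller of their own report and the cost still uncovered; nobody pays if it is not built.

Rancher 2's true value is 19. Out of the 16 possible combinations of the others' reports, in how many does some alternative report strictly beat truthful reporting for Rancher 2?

8

Others report (10, 18): truth gives 0; report 18 gives 1 > 0. Violating.
Others report (10, 19): truth gives 0; report 18 gives 1 > 0. Violating.
Others report (18, 10): truth gives 0; report 18 gives 1 > 0. Violating.
Others report (18, 18): truth gives 0; report 10 gives 9 > 0. Violating.
Others report (6, 6): truth gives 0; no alternative beats it.
Others report (6, 10): truth gives 0; no alternative beats it.
(Checking all 16 profiles: 8 have a profitable deviation, 8 do not.)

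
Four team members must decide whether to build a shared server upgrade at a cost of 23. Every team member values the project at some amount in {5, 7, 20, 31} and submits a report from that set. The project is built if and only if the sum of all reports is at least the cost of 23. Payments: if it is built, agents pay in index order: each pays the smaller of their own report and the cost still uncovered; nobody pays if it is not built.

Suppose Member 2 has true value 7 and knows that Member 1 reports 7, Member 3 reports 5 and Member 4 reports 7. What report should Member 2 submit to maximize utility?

Report 5: project built, pays 5, utility 7 - 5 = 2.
Report 7: project built, pays 7, utility 7 - 7 = 0.
Report 20: project built, pays 16, utility 7 - 16 = -9.
Report 31: project built, pays 16, utility 7 - 16 = -9.
The best choice is 5 with utility 2.

5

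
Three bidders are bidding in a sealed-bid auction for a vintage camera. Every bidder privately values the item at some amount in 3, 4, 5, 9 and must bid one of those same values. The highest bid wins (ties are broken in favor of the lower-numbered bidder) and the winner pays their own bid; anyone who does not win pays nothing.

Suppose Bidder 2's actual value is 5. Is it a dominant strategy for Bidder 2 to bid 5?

Consider the case where Bidder 1 bids 3 and Bidder 3 bids 3.
Truthful bid 5: wins, pays 5, utility 5 - 5 = 0.
Bid 4 instead: wins, pays 4, utility 5 - 4 = 1.
Since 1 > 0, bidding 4 is strictly better here, so truthful bidding is not dominant.

No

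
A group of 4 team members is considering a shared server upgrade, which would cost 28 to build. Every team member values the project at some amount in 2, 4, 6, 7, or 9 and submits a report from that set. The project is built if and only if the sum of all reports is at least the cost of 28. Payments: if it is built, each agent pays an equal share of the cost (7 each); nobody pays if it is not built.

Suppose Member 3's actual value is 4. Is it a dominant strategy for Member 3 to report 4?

No

Consider the case where Member 1 reports 6, Member 2 reports 9 and Member 4 reports 9.
Truthful report 4: project built, pays 7, utility 4 - 7 = -3.
Report 2 instead: project not built, utility 0.
Since 0 > -3, reporting 2 is strictly better here, so truthful reporting is not dominant.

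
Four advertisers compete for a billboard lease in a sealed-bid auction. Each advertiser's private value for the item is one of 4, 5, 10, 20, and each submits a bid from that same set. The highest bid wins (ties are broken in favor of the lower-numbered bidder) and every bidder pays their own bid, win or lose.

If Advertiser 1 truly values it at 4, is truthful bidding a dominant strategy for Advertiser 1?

No

Consider the case where Advertiser 2 bids 4, Advertiser 3 bids 4 and Advertiser 4 bids 5.
Truthful bid 4: loses but pays 4, utility -4.
Bid 5 instead: wins, pays 5, utility 4 - 5 = -1.
Since -1 > -4, bidding 5 is strictly better here, so truthful bidding is not dominant.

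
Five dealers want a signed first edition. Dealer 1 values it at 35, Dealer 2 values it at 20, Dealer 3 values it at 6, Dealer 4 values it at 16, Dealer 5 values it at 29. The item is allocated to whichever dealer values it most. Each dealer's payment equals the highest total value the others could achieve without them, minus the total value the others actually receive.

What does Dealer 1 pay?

Dealer 1 has the highest value and receives the item.
Without Dealer 1, the item would go to the next-highest value, 29, so the others could achieve 29.
With Dealer 1 present and winning, the others receive nothing, so their total is 0.
Payment = 29 - 0 = 29.

29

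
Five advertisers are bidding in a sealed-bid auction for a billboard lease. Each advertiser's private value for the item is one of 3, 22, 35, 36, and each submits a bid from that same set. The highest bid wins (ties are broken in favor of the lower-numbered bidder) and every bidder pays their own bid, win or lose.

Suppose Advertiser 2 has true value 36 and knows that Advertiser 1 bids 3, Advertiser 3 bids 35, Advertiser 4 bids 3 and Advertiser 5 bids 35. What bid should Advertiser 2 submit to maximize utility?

Bid 3: loses but pays 3, utility -3.
Bid 22: loses but pays 22, utility -22.
Bid 35: wins, pays 35, utility 36 - 35 = 1.
Bid 36: wins, pays 36, utility 36 - 36 = 0.
The best choice is 35 with utility 1.

35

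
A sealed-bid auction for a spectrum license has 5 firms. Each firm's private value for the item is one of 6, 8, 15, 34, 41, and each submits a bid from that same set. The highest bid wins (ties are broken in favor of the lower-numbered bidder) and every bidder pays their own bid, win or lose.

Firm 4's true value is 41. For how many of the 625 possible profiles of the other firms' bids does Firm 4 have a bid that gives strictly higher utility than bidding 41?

413

Others bid (6, 6, 6, 6): truth gives 0; bid 8 gives 33 > 0. Violating.
Others bid (6, 6, 6, 8): truth gives 0; bid 8 gives 33 > 0. Violating.
Others bid (6, 6, 6, 15): truth gives 0; bid 15 gives 26 > 0. Violating.
Others bid (6, 6, 6, 34): truth gives 0; bid 34 gives 7 > 0. Violating.
Others bid (6, 6, 6, 41): truth gives 0; no alternative beats it.
Others bid (6, 6, 8, 41): truth gives 0; no alternative beats it.
(Checking all 625 profiles: 413 have a profitable deviation, 212 do not.)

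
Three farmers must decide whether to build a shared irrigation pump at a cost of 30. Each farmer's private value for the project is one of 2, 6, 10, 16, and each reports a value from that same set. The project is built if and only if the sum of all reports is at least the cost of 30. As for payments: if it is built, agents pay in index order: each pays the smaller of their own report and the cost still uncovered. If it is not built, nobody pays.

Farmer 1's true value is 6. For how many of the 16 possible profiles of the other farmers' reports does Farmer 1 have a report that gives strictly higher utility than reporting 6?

Others report (16, 16): truth gives 0; report 2 gives 4 > 0. Violating.
Others report (2, 2): truth gives 0; no alternative beats it.
Others report (2, 6): truth gives 0; no alternative beats it.
(Checking all 16 profiles: 1 has a profitable deviation, 15 do not.)

1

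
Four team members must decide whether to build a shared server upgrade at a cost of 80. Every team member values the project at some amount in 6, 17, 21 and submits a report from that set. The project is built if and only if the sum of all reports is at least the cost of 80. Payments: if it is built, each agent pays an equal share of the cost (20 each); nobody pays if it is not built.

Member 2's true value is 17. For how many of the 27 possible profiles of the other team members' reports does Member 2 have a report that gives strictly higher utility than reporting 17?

1

Others report (21, 21, 21): truth gives -3; report 6 gives 0 > -3. Violating.
Others report (6, 6, 6): truth gives 0; no alternative beats it.
Others report (6, 6, 17): truth gives 0; no alternative beats it.
(Checking all 27 profiles: 1 has a profitable deviation, 26 do not.)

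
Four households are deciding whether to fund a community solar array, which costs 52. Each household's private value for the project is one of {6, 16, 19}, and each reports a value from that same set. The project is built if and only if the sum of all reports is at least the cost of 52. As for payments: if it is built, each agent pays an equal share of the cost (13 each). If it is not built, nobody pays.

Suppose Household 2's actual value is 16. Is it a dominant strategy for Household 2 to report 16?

Check each profile of the others' reports and compare truth against every alternative report.
Others report (6, 16, 16): truth gives 3, best alternative gives 3.
Others report (6, 16, 19): truth gives 3, best alternative gives 3.
Others report (6, 19, 16): truth gives 3, best alternative gives 3.
Others report (6, 19, 19): truth gives 3, best alternative gives 3.
Others report (16, 6, 16): truth gives 3, best alternative gives 3.
Others report (16, 6, 19): truth gives 3, best alternative gives 3.
(Remaining 21 profiles checked similarly; truth is weakly best in each.)
In every case the truthful report is at least as good as any alternative, so it is a dominant strategy.

Yes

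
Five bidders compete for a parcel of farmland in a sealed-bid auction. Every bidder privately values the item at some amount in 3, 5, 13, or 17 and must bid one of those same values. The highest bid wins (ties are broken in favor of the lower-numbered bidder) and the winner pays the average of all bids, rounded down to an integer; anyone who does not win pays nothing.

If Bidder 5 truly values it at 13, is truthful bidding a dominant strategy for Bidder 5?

No

Consider the case where Bidder 1 bids 3, Bidder 2 bids 3, Bidder 3 bids 3 and Bidder 4 bids 3.
Truthful bid 13: wins, pays 5, utility 13 - 5 = 8.
Bid 5 instead: wins, pays 3, utility 13 - 3 = 10.
Since 10 > 8, bidding 5 is strictly better here, so truthful bidding is not dominant.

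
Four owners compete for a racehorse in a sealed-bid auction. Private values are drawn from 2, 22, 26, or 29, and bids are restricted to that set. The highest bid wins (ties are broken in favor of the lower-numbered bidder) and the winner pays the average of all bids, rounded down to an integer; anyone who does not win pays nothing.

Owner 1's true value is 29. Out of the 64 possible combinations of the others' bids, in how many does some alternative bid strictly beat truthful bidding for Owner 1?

Others bid (2, 2, 2): truth gives 21; bid 2 gives 27 > 21. Violating.
Others bid (2, 2, 22): truth gives 16; bid 22 gives 17 > 16. Violating.
Others bid (2, 22, 2): truth gives 16; bid 22 gives 17 > 16. Violating.
Others bid (2, 22, 22): truth gives 11; bid 22 gives 12 > 11. Violating.
Others bid (2, 2, 26): truth gives 15; no alternative beats it.
Others bid (2, 2, 29): truth gives 14; no alternative beats it.
(Checking all 64 profiles: 8 have a profitable deviation, 56 do not.)

8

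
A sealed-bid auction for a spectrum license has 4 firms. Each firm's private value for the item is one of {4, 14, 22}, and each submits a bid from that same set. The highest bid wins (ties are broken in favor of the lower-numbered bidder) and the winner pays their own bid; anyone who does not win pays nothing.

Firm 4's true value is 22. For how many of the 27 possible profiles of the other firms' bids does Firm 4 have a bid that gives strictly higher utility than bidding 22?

Others bid (4, 4, 4): truth gives 0; bid 14 gives 8 > 0. Violating.
Others bid (4, 4, 14): truth gives 0; no alternative beats it.
Others bid (4, 4, 22): truth gives 0; no alternative beats it.
(Checking all 27 profiles: 1 has a profitable deviation, 26 do not.)

1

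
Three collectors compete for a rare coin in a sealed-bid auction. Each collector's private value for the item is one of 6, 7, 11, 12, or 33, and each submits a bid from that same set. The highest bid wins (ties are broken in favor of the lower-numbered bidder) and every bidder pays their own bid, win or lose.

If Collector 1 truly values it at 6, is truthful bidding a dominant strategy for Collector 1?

Consider the case where Collector 2 bids 6 and Collector 3 bids 7.
Truthful bid 6: loses but pays 6, utility -6.
Bid 7 instead: wins, pays 7, utility 6 - 7 = -1.
Since -1 > -6, bidding 7 is strictly better here, so truthful bidding is not dominant.

No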